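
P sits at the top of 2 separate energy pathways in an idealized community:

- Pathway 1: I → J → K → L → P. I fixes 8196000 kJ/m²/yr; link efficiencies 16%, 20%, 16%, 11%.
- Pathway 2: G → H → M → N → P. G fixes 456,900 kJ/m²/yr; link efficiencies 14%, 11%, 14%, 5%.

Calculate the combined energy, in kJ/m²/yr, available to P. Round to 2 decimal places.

Pathway 1: 8196000 × 0.16 × 0.2 × 0.16 × 0.11 = 4615.9872 kJ/m²/yr
Pathway 2: 456900 × 0.14 × 0.11 × 0.14 × 0.05 = 49.25382 kJ/m²/yr
Total at P: 4615.9872 + 49.25382 = 4665.24102 kJ/m²/yr

4665.24 kJ/m²/yr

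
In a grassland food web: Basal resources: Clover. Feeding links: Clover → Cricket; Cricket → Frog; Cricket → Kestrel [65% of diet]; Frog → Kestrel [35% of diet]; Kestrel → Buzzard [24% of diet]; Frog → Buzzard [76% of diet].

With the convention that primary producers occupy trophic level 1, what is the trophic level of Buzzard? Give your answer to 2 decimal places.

Cricket: 1 + 1 = 2
Frog: 1 + 2 = 3
Kestrel: 1 + (0.65×2 + 0.35×3) = 3.35
Buzzard: 1 + (0.24×3.35 + 0.76×3) = 4.084

4.08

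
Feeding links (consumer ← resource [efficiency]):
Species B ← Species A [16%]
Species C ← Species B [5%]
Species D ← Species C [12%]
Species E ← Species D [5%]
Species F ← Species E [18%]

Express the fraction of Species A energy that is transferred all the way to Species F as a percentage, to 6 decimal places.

0.000864%

Product of link efficiencies: 0.16 × 0.05 × 0.12 × 0.05 × 0.18 = 0.00000864
As a percentage: 0.00000864 × 100 = 0.000864%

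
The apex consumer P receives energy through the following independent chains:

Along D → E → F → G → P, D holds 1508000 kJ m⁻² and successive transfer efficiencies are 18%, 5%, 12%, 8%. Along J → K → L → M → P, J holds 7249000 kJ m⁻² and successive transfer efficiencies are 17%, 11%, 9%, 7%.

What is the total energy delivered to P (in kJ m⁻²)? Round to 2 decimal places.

Via D: 1508000 × 0.18 × 0.05 × 0.12 × 0.08 = 130.2912 kJ m⁻²
Via J: 7249000 × 0.17 × 0.11 × 0.09 × 0.07 = 854.00469 kJ m⁻²
Total at P: 130.2912 + 854.00469 = 984.29589 kJ m⁻²

984.30 kJ m⁻²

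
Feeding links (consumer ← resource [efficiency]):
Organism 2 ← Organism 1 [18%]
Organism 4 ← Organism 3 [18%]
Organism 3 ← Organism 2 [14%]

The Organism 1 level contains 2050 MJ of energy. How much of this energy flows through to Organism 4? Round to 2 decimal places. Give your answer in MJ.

9.30 MJ

Organism 2: 2050 × 0.18 = 369 MJ
Organism 3: 369 × 0.14 = 51.66 MJ
Organism 4: 51.66 × 0.18 = 9.2988 MJ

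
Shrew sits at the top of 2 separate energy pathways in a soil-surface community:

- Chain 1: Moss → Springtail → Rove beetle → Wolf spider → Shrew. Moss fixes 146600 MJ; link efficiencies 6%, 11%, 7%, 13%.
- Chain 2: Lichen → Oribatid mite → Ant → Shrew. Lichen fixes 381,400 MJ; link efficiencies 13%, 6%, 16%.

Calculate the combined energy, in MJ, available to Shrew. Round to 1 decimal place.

Chain 1: 146600 × 0.06 × 0.11 × 0.07 × 0.13 = 8.804796 MJ
Chain 2: 381400 × 0.13 × 0.06 × 0.16 = 475.9872 MJ
Total at Shrew: 8.804796 + 475.9872 = 484.791996 MJ

484.8 MJ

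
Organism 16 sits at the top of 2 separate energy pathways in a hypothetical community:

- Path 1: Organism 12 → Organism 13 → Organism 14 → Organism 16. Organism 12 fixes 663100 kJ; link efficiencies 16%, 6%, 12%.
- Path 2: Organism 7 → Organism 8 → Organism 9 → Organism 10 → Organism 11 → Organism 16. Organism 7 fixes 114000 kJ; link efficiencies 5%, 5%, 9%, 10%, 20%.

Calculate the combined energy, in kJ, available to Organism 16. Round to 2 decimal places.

764.40 kJ

Path 1: 663100 × 0.16 × 0.06 × 0.12 = 763.8912 kJ
Path 2: 114000 × 0.05 × 0.05 × 0.09 × 0.1 × 0.2 = 0.513 kJ
Total at Organism 16: 763.8912 + 0.513 = 764.4042 kJ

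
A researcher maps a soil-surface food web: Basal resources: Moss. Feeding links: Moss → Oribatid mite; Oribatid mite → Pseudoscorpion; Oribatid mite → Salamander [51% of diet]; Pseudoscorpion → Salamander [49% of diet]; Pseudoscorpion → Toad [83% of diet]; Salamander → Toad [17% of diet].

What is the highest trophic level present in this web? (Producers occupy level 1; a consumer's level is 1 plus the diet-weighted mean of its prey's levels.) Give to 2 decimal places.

Oribatid mite: 1 + 1 = 2
Pseudoscorpion: 1 + 2 = 3
Salamander: 1 + (0.51×2 + 0.49×3) = 3.49
Toad: 1 + (0.83×3 + 0.17×3.49) = 4.0833

4.08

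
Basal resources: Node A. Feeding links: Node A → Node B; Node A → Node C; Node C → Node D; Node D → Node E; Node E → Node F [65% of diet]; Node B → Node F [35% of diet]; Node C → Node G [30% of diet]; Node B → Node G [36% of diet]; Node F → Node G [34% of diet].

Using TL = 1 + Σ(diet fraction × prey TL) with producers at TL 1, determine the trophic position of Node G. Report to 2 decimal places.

Node B: 1 + 1 = 2
Node C: 1 + 1 = 2
Node D: 1 + 2 = 3
Node E: 1 + 3 = 4
Node F: 1 + (0.65×4 + 0.35×2) = 4.3
Node G: 1 + (0.3×2 + 0.36×2 + 0.34×4.3) = 3.782

3.78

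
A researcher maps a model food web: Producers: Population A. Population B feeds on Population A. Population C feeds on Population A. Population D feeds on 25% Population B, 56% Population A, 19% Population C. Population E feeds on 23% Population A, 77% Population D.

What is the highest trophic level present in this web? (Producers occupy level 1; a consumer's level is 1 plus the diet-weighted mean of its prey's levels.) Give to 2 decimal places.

Population B: 1 + 1 = 2
Population C: 1 + 1 = 2
Population D: 1 + (0.25×2 + 0.56×1 + 0.19×2) = 2.44
Population E: 1 + (0.23×1 + 0.77×2.44) = 3.1088

3.11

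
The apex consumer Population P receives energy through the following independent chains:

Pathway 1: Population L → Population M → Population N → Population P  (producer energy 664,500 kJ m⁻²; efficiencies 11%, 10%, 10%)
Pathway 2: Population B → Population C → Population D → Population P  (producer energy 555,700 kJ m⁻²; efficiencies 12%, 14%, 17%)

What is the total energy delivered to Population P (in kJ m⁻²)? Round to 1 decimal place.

2318.0 kJ m⁻²

Pathway 1: 664500 × 0.11 × 0.1 × 0.1 = 730.95 kJ m⁻²
Pathway 2: 555700 × 0.12 × 0.14 × 0.17 = 1587.0792 kJ m⁻²
Total at Population P: 730.95 + 1587.0792 = 2318.0292 kJ m⁻²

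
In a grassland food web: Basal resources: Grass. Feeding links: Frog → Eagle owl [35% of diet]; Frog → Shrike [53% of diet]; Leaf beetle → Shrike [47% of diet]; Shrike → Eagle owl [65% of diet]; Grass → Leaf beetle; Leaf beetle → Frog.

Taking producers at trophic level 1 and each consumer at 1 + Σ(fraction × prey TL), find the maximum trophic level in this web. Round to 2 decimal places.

Leaf beetle: 1 + 1 = 2
Frog: 1 + 2 = 3
Shrike: 1 + (0.47×2 + 0.53×3) = 3.53
Eagle owl: 1 + (0.35×3 + 0.65×3.53) = 4.3445

4.34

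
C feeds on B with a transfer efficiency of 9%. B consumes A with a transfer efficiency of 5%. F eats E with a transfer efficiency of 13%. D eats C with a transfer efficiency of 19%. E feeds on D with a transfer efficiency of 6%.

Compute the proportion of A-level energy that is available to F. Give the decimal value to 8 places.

Product of link efficiencies: 0.05 × 0.09 × 0.19 × 0.06 × 0.13 = 0.000006669

0.00000667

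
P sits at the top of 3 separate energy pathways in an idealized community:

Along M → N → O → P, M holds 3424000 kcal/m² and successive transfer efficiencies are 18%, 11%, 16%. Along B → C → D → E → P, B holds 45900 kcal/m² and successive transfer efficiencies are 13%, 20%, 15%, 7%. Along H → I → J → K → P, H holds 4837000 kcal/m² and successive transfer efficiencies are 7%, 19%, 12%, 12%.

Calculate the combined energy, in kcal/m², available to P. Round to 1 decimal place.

11786.1 kcal/m²

Via M: 3424000 × 0.18 × 0.11 × 0.16 = 10847.232 kcal/m²
Via B: 45900 × 0.13 × 0.2 × 0.15 × 0.07 = 12.5307 kcal/m²
Via H: 4837000 × 0.07 × 0.19 × 0.12 × 0.12 = 926.38224 kcal/m²
Total at P: 10847.232 + 12.5307 + 926.38224 = 11786.14494 kcal/m²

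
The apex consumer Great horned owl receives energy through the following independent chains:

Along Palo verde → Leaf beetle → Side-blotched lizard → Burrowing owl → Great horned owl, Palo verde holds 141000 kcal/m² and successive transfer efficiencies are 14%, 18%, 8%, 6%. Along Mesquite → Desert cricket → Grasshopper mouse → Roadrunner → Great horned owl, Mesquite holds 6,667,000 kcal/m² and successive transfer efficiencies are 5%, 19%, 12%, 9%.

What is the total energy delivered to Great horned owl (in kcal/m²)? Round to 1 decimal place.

701.1 kcal/m²

Via Palo verde: 141000 × 0.14 × 0.18 × 0.08 × 0.06 = 17.05536 kcal/m²
Via Mesquite: 6667000 × 0.05 × 0.19 × 0.12 × 0.09 = 684.0342 kcal/m²
Total at Great horned owl: 17.05536 + 684.0342 = 701.08956 kcal/m²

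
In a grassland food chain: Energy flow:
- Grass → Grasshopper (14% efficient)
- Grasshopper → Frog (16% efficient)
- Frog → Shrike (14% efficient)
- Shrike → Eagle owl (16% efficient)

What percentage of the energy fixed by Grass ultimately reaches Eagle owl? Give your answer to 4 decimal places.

0.0502%

Product of link efficiencies: 0.14 × 0.16 × 0.14 × 0.16 = 0.00050176
As a percentage: 0.00050176 × 100 = 0.0502%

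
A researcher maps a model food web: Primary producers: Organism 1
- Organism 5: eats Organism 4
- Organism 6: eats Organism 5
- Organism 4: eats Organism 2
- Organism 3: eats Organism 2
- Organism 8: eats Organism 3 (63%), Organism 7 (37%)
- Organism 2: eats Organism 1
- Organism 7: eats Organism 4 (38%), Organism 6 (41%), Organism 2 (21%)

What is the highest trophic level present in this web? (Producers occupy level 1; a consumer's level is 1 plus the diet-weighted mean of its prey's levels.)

5

Organism 2: 1 + 1 = 2
Organism 3: 1 + 2 = 3
Organism 4: 1 + 2 = 3
Organism 5: 1 + 3 = 4
Organism 6: 1 + 4 = 5
Organism 7: 1 + (0.38×3 + 0.41×5 + 0.21×2) = 4.61
Organism 8: 1 + (0.63×3 + 0.37×4.61) = 4.5957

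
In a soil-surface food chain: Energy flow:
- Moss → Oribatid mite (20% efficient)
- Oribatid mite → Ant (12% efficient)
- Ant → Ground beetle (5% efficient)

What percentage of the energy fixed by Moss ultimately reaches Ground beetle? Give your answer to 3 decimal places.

Product of link efficiencies: 0.2 × 0.12 × 0.05 = 0.0012
As a percentage: 0.0012 × 100 = 0.120%

0.120%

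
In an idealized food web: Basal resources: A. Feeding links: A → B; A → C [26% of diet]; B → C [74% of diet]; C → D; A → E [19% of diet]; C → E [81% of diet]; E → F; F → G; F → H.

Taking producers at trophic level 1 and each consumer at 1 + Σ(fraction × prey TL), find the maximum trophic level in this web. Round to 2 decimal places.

5.41

B: 1 + 1 = 2
C: 1 + (0.26×1 + 0.74×2) = 2.74
D: 1 + 2.74 = 3.74
E: 1 + (0.19×1 + 0.81×2.74) = 3.4094
F: 1 + 3.4094 = 4.4094
G: 1 + 4.4094 = 5.4094
H: 1 + 4.4094 = 5.4094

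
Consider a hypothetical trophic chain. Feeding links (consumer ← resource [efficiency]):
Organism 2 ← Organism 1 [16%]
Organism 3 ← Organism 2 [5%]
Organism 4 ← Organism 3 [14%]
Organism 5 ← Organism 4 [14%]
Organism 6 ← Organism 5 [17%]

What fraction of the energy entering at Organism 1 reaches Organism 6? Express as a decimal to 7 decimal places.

0.0000267

Product of link efficiencies: 0.16 × 0.05 × 0.14 × 0.14 × 0.17 = 0.000026656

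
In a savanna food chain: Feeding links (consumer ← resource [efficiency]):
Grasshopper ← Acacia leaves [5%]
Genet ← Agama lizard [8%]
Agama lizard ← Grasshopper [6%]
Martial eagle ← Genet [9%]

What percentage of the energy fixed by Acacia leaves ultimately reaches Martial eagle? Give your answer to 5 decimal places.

0.00216%

Product of link efficiencies: 0.05 × 0.06 × 0.08 × 0.09 = 0.0000216
As a percentage: 0.0000216 × 100 = 0.00216%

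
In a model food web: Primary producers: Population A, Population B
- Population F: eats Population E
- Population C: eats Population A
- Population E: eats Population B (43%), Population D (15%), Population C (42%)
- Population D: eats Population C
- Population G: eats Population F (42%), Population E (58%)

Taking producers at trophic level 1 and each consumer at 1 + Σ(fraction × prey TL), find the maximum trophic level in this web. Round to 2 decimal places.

4.14

Population C: 1 + 1 = 2
Population D: 1 + 2 = 3
Population E: 1 + (0.43×1 + 0.15×3 + 0.42×2) = 2.72
Population F: 1 + 2.72 = 3.72
Population G: 1 + (0.42×3.72 + 0.58×2.72) = 4.14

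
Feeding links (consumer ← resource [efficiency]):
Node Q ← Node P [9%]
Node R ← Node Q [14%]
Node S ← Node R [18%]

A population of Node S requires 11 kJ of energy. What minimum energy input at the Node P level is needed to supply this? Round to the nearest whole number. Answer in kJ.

4850 kJ

Cumulative transfer efficiency: 0.09 × 0.14 × 0.18 = 0.002268
Node P energy = 11 / 0.002268 = 4850 kJ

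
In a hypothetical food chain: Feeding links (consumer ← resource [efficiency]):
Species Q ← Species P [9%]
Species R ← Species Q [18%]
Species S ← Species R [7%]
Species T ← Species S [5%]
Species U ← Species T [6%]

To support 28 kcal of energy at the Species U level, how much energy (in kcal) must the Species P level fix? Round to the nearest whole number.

Cumulative transfer efficiency: 0.09 × 0.18 × 0.07 × 0.05 × 0.06 = 0.000003402
Species P energy = 28 / 0.000003402 = 8230453 kcal

8230453 kcal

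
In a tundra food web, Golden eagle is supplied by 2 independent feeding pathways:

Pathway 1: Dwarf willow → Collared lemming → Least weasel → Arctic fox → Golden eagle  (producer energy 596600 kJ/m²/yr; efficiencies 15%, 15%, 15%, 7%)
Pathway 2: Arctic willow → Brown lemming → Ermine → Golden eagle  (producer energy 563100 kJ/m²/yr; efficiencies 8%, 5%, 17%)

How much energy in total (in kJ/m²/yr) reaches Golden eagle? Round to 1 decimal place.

523.9 kJ/m²/yr

Pathway 1: 596600 × 0.15 × 0.15 × 0.15 × 0.07 = 140.94675 kJ/m²/yr
Pathway 2: 563100 × 0.08 × 0.05 × 0.17 = 382.908 kJ/m²/yr
Total at Golden eagle: 140.94675 + 382.908 = 523.85475 kJ/m²/yr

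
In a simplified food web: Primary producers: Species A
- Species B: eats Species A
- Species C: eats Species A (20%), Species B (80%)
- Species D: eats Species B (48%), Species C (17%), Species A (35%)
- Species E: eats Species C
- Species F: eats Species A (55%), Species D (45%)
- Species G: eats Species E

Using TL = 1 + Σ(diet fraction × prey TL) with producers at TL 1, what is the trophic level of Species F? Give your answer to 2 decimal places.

Species B: 1 + 1 = 2
Species C: 1 + (0.2×1 + 0.8×2) = 2.8
Species D: 1 + (0.48×2 + 0.17×2.8 + 0.35×1) = 2.786
Species E: 1 + 2.8 = 3.8
Species F: 1 + (0.55×1 + 0.45×2.786) = 2.8037
Species G: 1 + 3.8 = 4.8

2.80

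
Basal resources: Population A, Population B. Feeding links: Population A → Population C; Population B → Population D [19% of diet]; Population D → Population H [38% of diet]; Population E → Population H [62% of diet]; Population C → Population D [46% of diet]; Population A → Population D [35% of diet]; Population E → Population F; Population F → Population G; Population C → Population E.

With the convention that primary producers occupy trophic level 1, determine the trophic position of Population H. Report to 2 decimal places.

3.79

Population C: 1 + 1 = 2
Population D: 1 + (0.46×2 + 0.19×1 + 0.35×1) = 2.46
Population E: 1 + 2 = 3
Population F: 1 + 3 = 4
Population G: 1 + 4 = 5
Population H: 1 + (0.62×3 + 0.38×2.46) = 3.7948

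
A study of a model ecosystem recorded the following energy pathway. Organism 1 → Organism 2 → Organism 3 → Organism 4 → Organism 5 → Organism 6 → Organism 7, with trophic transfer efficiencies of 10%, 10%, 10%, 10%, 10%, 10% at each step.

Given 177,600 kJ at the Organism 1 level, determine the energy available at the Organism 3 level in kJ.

1776 kJ

Organism 2: 177600 × 0.1 = 17760 kJ
Organism 3: 17760 × 0.1 = 1776 kJ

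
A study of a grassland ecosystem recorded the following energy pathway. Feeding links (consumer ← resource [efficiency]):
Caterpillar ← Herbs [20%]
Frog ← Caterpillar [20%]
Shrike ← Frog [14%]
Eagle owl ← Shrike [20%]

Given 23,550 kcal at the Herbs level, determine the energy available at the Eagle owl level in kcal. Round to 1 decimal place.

26.4 kcal

Caterpillar: 23550 × 0.2 = 4710 kcal
Frog: 4710 × 0.2 = 942 kcal
Shrike: 942 × 0.14 = 131.88 kcal
Eagle owl: 131.88 × 0.2 = 26.376 kcal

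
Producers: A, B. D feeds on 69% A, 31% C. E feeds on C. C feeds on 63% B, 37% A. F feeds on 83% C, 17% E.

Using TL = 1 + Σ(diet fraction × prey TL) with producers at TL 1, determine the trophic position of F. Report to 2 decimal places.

C: 1 + (0.63×1 + 0.37×1) = 2
D: 1 + (0.69×1 + 0.31×2) = 2.31
E: 1 + 2 = 3
F: 1 + (0.83×2 + 0.17×3) = 3.17

3.17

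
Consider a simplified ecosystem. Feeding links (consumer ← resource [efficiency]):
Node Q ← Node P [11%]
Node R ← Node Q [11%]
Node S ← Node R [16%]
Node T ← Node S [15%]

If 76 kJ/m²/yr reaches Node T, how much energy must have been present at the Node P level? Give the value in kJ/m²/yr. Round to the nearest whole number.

Cumulative transfer efficiency: 0.11 × 0.11 × 0.16 × 0.15 = 0.0002904
Node P energy = 76 / 0.0002904 = 261708 kJ/m²/yr

261708 kJ/m²/yr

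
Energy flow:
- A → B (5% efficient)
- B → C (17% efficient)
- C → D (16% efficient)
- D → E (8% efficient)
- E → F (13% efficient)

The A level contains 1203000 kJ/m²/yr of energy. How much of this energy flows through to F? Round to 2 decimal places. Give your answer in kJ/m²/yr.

B: 1203000 × 0.05 = 60150 kJ/m²/yr
C: 60150 × 0.17 = 10225.5 kJ/m²/yr
D: 10225.5 × 0.16 = 1636.08 kJ/m²/yr
E: 1636.08 × 0.08 = 130.8864 kJ/m²/yr
F: 130.8864 × 0.13 = 17.015232 kJ/m²/yr

17.02 kJ/m²/yr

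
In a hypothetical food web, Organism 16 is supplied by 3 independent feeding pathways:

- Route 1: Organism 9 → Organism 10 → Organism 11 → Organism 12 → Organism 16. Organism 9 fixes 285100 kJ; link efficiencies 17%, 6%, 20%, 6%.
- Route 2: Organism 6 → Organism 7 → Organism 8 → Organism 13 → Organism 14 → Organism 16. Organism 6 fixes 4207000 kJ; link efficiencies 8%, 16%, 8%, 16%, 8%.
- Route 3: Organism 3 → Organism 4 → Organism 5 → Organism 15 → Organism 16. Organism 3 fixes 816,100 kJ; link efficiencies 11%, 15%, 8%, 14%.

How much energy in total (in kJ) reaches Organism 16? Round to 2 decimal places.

240.85 kJ

Route 1: 285100 × 0.17 × 0.06 × 0.2 × 0.06 = 34.89624 kJ
Route 2: 4207000 × 0.08 × 0.16 × 0.08 × 0.16 × 0.08 = 55.1419904 kJ
Route 3: 816100 × 0.11 × 0.15 × 0.08 × 0.14 = 150.81528 kJ
Total at Organism 16: 34.89624 + 55.1419904 + 150.81528 = 240.8535104 kJ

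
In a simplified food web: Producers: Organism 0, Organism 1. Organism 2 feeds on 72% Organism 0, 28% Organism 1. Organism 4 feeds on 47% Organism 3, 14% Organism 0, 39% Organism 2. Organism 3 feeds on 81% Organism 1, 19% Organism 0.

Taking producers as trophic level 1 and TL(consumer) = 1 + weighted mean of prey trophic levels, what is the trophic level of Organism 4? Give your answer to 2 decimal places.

2.86

Organism 2: 1 + (0.72×1 + 0.28×1) = 2
Organism 3: 1 + (0.81×1 + 0.19×1) = 2
Organism 4: 1 + (0.47×2 + 0.14×1 + 0.39×2) = 2.86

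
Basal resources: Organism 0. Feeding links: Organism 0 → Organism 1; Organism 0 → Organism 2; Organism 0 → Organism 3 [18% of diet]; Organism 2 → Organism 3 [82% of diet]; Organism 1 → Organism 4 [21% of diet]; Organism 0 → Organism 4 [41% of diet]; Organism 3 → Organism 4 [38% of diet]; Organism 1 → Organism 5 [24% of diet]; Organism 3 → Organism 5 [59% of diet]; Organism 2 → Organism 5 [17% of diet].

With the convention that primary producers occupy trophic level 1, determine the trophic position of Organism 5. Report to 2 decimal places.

3.48

Organism 1: 1 + 1 = 2
Organism 2: 1 + 1 = 2
Organism 3: 1 + (0.18×1 + 0.82×2) = 2.82
Organism 4: 1 + (0.21×2 + 0.41×1 + 0.38×2.82) = 2.9016
Organism 5: 1 + (0.24×2 + 0.59×2.82 + 0.17×2) = 3.4838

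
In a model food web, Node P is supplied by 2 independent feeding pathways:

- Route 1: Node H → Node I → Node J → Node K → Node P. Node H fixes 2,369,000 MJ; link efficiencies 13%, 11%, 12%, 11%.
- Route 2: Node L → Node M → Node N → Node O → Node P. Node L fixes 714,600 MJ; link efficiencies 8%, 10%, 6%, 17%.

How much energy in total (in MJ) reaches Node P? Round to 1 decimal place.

Route 1: 2369000 × 0.13 × 0.11 × 0.12 × 0.11 = 447.17244 MJ
Route 2: 714600 × 0.08 × 0.1 × 0.06 × 0.17 = 58.31136 MJ
Total at Node P: 447.17244 + 58.31136 = 505.4838 MJ

505.5 MJ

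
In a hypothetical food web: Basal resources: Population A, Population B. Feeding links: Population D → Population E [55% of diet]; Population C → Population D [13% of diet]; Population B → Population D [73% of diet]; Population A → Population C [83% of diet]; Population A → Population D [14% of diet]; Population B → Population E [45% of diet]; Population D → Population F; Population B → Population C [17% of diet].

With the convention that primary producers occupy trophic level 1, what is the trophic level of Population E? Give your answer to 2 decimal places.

2.62

Population C: 1 + (0.83×1 + 0.17×1) = 2
Population D: 1 + (0.14×1 + 0.73×1 + 0.13×2) = 2.13
Population E: 1 + (0.55×2.13 + 0.45×1) = 2.6215
Population F: 1 + 2.13 = 3.13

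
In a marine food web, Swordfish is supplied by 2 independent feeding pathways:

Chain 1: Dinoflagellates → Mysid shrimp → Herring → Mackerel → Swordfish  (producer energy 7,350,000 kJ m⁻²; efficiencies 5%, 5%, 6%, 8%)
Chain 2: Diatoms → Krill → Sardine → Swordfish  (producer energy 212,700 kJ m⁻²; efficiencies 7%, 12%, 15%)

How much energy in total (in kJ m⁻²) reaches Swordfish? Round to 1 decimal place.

Chain 1: 7350000 × 0.05 × 0.05 × 0.06 × 0.08 = 88.2 kJ m⁻²
Chain 2: 212700 × 0.07 × 0.12 × 0.15 = 268.002 kJ m⁻²
Total at Swordfish: 88.2 + 268.002 = 356.202 kJ m⁻²

356.2 kJ m⁻²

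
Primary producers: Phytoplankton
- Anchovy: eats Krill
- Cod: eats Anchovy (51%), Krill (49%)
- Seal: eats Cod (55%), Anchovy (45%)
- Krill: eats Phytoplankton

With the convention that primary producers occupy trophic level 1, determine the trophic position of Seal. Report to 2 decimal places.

4.28

Krill: 1 + 1 = 2
Anchovy: 1 + 2 = 3
Cod: 1 + (0.51×3 + 0.49×2) = 3.51
Seal: 1 + (0.55×3.51 + 0.45×3) = 4.2805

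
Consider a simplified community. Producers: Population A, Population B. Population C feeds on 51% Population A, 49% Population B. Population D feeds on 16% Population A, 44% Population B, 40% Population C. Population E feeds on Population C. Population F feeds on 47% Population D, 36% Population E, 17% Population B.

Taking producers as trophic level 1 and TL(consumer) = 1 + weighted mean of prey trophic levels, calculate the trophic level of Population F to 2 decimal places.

Population C: 1 + (0.51×1 + 0.49×1) = 2
Population D: 1 + (0.16×1 + 0.44×1 + 0.4×2) = 2.4
Population E: 1 + 2 = 3
Population F: 1 + (0.47×2.4 + 0.36×3 + 0.17×1) = 3.378

3.38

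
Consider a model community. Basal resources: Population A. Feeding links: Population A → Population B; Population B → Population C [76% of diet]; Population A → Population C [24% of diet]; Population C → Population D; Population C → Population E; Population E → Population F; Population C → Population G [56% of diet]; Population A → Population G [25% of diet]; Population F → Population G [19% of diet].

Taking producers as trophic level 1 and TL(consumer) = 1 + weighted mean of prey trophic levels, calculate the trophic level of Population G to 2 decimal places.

Population B: 1 + 1 = 2
Population C: 1 + (0.76×2 + 0.24×1) = 2.76
Population D: 1 + 2.76 = 3.76
Population E: 1 + 2.76 = 3.76
Population F: 1 + 3.76 = 4.76
Population G: 1 + (0.56×2.76 + 0.25×1 + 0.19×4.76) = 3.7

3.70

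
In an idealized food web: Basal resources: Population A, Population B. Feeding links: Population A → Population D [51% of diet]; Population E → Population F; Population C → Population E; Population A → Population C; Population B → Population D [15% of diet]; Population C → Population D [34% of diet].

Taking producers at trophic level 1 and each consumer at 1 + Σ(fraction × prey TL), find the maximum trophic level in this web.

Population C: 1 + 1 = 2
Population D: 1 + (0.15×1 + 0.51×1 + 0.34×2) = 2.34
Population E: 1 + 2 = 3
Population F: 1 + 3 = 4

4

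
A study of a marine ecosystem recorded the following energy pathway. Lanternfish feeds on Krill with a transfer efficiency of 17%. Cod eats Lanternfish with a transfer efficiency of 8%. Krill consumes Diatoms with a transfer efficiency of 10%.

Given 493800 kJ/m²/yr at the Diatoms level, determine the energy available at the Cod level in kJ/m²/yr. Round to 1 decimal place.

Krill: 493800 × 0.1 = 49380 kJ/m²/yr
Lanternfish: 49380 × 0.17 = 8394.6 kJ/m²/yr
Cod: 8394.6 × 0.08 = 671.568 kJ/m²/yr

671.6 kJ/m²/yr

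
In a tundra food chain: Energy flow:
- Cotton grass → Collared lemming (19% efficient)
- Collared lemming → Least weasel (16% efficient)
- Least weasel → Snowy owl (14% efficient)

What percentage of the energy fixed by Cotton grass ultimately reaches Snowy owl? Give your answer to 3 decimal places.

0.426%

Product of link efficiencies: 0.19 × 0.16 × 0.14 = 0.004256
As a percentage: 0.004256 × 100 = 0.426%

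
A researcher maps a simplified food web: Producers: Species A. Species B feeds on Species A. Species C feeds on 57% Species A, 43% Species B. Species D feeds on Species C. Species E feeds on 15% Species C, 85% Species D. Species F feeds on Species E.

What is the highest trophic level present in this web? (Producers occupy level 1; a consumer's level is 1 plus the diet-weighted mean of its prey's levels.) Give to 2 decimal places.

Species B: 1 + 1 = 2
Species C: 1 + (0.57×1 + 0.43×2) = 2.43
Species D: 1 + 2.43 = 3.43
Species E: 1 + (0.15×2.43 + 0.85×3.43) = 4.28
Species F: 1 + 4.28 = 5.28

5.28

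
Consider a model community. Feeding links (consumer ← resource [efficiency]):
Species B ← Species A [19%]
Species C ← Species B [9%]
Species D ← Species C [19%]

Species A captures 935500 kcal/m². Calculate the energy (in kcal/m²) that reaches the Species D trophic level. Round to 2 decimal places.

3039.44 kcal/m²

Species B: 935500 × 0.19 = 177745 kcal/m²
Species C: 177745 × 0.09 = 15997.05 kcal/m²
Species D: 15997.05 × 0.19 = 3039.4395 kcal/m²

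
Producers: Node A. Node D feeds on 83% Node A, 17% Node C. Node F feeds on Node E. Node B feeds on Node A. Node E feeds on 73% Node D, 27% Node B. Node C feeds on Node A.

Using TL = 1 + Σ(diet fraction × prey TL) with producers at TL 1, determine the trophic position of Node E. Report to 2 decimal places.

Node B: 1 + 1 = 2
Node C: 1 + 1 = 2
Node D: 1 + (0.83×1 + 0.17×2) = 2.17
Node E: 1 + (0.73×2.17 + 0.27×2) = 3.1241
Node F: 1 + 3.1241 = 4.1241

3.12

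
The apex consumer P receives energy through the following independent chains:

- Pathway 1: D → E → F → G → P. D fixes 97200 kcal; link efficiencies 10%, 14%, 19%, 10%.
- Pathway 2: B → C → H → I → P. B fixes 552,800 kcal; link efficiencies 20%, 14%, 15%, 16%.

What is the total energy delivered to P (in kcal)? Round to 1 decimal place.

397.3 kcal

Pathway 1: 97200 × 0.1 × 0.14 × 0.19 × 0.1 = 25.8552 kcal
Pathway 2: 552800 × 0.2 × 0.14 × 0.15 × 0.16 = 371.4816 kcal
Total at P: 25.8552 + 371.4816 = 397.3368 kcal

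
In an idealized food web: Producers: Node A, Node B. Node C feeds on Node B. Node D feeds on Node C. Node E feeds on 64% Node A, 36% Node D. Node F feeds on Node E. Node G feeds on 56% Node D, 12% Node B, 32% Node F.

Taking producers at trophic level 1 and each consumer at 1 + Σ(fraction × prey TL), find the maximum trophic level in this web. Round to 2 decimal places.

3.99

Node C: 1 + 1 = 2
Node D: 1 + 2 = 3
Node E: 1 + (0.64×1 + 0.36×3) = 2.72
Node F: 1 + 2.72 = 3.72
Node G: 1 + (0.56×3 + 0.12×1 + 0.32×3.72) = 3.9904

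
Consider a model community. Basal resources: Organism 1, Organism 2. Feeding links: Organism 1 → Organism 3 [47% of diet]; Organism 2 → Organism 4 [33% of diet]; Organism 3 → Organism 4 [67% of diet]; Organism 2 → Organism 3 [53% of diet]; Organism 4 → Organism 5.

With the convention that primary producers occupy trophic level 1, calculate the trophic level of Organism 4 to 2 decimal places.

Organism 3: 1 + (0.53×1 + 0.47×1) = 2
Organism 4: 1 + (0.67×2 + 0.33×1) = 2.67
Organism 5: 1 + 2.67 = 3.67

2.67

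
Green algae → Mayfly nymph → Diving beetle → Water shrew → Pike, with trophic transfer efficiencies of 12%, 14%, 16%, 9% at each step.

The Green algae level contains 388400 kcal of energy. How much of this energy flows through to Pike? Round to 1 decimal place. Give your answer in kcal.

Mayfly nymph: 388400 × 0.12 = 46608 kcal
Diving beetle: 46608 × 0.14 = 6525.12 kcal
Water shrew: 6525.12 × 0.16 = 1044.0192 kcal
Pike: 1044.0192 × 0.09 = 93.961728 kcal

94.0 kcal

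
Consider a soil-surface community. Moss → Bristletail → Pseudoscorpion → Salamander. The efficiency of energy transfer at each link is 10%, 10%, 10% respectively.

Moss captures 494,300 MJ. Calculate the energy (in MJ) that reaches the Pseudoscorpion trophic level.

Bristletail: 494300 × 0.1 = 49430 MJ
Pseudoscorpion: 49430 × 0.1 = 4943 MJ

4943 MJ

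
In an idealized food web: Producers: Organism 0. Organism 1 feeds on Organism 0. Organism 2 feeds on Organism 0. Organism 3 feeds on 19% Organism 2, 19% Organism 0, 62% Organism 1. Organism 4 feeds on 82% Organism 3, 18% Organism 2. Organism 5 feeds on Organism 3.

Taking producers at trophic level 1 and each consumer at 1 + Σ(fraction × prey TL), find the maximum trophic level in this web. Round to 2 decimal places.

Organism 1: 1 + 1 = 2
Organism 2: 1 + 1 = 2
Organism 3: 1 + (0.19×2 + 0.19×1 + 0.62×2) = 2.81
Organism 4: 1 + (0.82×2.81 + 0.18×2) = 3.6642
Organism 5: 1 + 2.81 = 3.81

3.81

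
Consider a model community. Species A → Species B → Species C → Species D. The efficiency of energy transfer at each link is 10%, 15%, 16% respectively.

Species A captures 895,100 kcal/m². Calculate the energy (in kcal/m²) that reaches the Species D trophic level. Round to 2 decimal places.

2148.24 kcal/m²

Species B: 895100 × 0.1 = 89510 kcal/m²
Species C: 89510 × 0.15 = 13426.5 kcal/m²
Species D: 13426.5 × 0.16 = 2148.24 kcal/m²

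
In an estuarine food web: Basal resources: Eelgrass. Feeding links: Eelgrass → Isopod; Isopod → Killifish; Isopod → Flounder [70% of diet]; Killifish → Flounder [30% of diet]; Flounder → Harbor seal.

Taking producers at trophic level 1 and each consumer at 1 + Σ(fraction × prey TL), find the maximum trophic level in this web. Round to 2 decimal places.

Isopod: 1 + 1 = 2
Killifish: 1 + 2 = 3
Flounder: 1 + (0.7×2 + 0.3×3) = 3.3
Harbor seal: 1 + 3.3 = 4.3

4.30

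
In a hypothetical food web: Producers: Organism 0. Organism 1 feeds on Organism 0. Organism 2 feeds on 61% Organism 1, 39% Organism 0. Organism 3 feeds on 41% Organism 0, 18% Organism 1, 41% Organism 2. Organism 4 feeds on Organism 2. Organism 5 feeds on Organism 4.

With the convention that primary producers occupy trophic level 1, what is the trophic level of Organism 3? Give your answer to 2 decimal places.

Organism 1: 1 + 1 = 2
Organism 2: 1 + (0.61×2 + 0.39×1) = 2.61
Organism 3: 1 + (0.41×1 + 0.18×2 + 0.41×2.61) = 2.8401
Organism 4: 1 + 2.61 = 3.61
Organism 5: 1 + 3.61 = 4.61

2.84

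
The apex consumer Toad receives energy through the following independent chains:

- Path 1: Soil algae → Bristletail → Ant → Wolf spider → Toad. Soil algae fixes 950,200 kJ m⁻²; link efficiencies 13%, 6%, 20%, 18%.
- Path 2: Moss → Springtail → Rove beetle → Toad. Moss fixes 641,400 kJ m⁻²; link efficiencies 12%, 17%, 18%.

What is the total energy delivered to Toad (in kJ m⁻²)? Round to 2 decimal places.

Path 1: 950200 × 0.13 × 0.06 × 0.2 × 0.18 = 266.81616 kJ m⁻²
Path 2: 641400 × 0.12 × 0.17 × 0.18 = 2355.2208 kJ m⁻²
Total at Toad: 266.81616 + 2355.2208 = 2622.03696 kJ m⁻²

2622.04 kJ m⁻²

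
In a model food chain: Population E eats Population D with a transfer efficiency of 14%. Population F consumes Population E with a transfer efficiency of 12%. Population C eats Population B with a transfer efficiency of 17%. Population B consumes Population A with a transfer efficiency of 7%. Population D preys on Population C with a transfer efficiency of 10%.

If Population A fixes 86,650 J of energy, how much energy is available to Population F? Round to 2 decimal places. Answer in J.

Population B: 86650 × 0.07 = 6065.5 J
Population C: 6065.5 × 0.17 = 1031.135 J
Population D: 1031.135 × 0.1 = 103.1135 J
Population E: 103.1135 × 0.14 = 14.43589 J
Population F: 14.43589 × 0.12 = 1.7323068 J

1.73 J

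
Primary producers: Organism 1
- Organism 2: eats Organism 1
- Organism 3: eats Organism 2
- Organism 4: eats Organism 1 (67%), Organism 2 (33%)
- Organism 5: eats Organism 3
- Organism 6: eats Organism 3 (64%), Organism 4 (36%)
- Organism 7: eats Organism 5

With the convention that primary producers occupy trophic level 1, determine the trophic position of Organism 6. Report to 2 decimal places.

Organism 2: 1 + 1 = 2
Organism 3: 1 + 2 = 3
Organism 4: 1 + (0.67×1 + 0.33×2) = 2.33
Organism 5: 1 + 3 = 4
Organism 6: 1 + (0.64×3 + 0.36×2.33) = 3.7588
Organism 7: 1 + 4 = 5

3.76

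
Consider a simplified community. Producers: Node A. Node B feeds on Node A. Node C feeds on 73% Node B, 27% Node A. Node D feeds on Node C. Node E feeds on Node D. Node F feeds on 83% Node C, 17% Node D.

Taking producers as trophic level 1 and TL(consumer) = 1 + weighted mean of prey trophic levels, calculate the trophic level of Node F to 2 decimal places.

Node B: 1 + 1 = 2
Node C: 1 + (0.73×2 + 0.27×1) = 2.73
Node D: 1 + 2.73 = 3.73
Node E: 1 + 3.73 = 4.73
Node F: 1 + (0.83×2.73 + 0.17×3.73) = 3.9

3.90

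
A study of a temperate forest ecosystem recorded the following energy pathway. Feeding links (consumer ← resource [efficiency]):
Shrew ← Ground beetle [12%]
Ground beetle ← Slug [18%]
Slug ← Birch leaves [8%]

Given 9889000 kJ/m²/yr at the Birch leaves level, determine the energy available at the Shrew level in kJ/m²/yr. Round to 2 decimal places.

17088.19 kJ/m²/yr

Slug: 9889000 × 0.08 = 791120 kJ/m²/yr
Ground beetle: 791120 × 0.18 = 142401.6 kJ/m²/yr
Shrew: 142401.6 × 0.12 = 17088.192 kJ/m²/yr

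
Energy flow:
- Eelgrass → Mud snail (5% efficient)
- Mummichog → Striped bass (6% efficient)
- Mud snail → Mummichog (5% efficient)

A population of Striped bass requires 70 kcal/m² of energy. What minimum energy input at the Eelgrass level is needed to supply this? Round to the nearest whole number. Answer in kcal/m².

466667 kcal/m²

Cumulative transfer efficiency: 0.05 × 0.05 × 0.06 = 0.00015
Eelgrass energy = 70 / 0.00015 = 466667 kcal/m²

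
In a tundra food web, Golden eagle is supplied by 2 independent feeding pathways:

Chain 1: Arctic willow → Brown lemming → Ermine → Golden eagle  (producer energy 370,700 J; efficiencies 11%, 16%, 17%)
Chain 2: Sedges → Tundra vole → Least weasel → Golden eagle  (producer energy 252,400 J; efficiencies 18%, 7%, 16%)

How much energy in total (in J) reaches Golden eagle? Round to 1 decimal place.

Chain 1: 370700 × 0.11 × 0.16 × 0.17 = 1109.1344 J
Chain 2: 252400 × 0.18 × 0.07 × 0.16 = 508.8384 J
Total at Golden eagle: 1109.1344 + 508.8384 = 1617.9728 J

1618.0 J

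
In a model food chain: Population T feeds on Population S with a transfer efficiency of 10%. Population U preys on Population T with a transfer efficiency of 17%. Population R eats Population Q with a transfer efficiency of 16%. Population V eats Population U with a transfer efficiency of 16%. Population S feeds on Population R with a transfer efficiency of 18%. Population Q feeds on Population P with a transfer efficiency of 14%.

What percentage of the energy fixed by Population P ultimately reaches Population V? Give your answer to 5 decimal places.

Product of link efficiencies: 0.14 × 0.16 × 0.18 × 0.1 × 0.17 × 0.16 = 0.00001096704
As a percentage: 0.00001096704 × 100 = 0.00110%

0.00110%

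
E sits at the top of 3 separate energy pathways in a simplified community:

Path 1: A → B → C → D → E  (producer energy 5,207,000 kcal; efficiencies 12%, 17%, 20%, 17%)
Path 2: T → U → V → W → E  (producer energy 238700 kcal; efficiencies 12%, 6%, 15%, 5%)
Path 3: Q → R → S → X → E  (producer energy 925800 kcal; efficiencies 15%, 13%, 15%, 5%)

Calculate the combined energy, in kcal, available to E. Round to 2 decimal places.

Path 1: 5207000 × 0.12 × 0.17 × 0.2 × 0.17 = 3611.5752 kcal
Path 2: 238700 × 0.12 × 0.06 × 0.15 × 0.05 = 12.8898 kcal
Path 3: 925800 × 0.15 × 0.13 × 0.15 × 0.05 = 135.39825 kcal
Total at E: 3611.5752 + 12.8898 + 135.39825 = 3759.86325 kcal

3759.86 kcal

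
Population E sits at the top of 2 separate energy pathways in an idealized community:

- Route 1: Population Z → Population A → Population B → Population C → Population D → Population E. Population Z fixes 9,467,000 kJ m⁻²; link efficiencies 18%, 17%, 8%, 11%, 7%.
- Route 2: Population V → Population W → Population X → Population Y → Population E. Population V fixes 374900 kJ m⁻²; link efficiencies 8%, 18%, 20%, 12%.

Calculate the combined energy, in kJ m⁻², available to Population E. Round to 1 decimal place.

308.0 kJ m⁻²

Route 1: 9467000 × 0.18 × 0.17 × 0.08 × 0.11 × 0.07 = 178.4491632 kJ m⁻²
Route 2: 374900 × 0.08 × 0.18 × 0.2 × 0.12 = 129.56544 kJ m⁻²
Total at Population E: 178.4491632 + 129.56544 = 308.0146032 kJ m⁻²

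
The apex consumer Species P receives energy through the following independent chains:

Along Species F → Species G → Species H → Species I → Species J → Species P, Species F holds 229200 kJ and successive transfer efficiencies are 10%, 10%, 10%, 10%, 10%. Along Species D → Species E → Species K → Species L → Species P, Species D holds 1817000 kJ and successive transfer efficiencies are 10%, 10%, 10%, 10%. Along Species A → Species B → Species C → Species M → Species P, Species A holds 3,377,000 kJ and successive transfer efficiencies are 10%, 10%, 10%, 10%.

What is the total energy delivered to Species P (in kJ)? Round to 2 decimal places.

521.69 kJ

Via Species F: 229200 × 0.1 × 0.1 × 0.1 × 0.1 × 0.1 = 2.292 kJ
Via Species D: 1817000 × 0.1 × 0.1 × 0.1 × 0.1 = 181.7 kJ
Via Species A: 3377000 × 0.1 × 0.1 × 0.1 × 0.1 = 337.7 kJ
Total at Species P: 2.292 + 181.7 + 337.7 = 521.692 kJ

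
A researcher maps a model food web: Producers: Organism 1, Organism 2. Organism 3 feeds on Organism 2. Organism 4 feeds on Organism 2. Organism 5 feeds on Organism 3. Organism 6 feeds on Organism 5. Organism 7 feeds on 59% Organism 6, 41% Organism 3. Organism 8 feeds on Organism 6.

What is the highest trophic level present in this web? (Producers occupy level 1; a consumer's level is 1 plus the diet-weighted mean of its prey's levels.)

5

Organism 3: 1 + 1 = 2
Organism 4: 1 + 1 = 2
Organism 5: 1 + 2 = 3
Organism 6: 1 + 3 = 4
Organism 7: 1 + (0.59×4 + 0.41×2) = 4.18
Organism 8: 1 + 4 = 5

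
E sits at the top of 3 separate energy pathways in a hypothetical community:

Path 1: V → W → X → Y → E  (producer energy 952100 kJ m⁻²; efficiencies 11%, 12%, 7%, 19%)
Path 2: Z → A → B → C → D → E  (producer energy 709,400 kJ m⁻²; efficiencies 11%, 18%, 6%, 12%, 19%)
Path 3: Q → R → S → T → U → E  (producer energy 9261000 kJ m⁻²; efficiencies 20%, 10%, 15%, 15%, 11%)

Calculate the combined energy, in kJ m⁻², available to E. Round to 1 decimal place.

644.8 kJ m⁻²

Path 1: 952100 × 0.11 × 0.12 × 0.07 × 0.19 = 167.150676 kJ m⁻²
Path 2: 709400 × 0.11 × 0.18 × 0.06 × 0.12 × 0.19 = 19.21509216 kJ m⁻²
Path 3: 9261000 × 0.2 × 0.1 × 0.15 × 0.15 × 0.11 = 458.4195 kJ m⁻²
Total at E: 167.150676 + 19.21509216 + 458.4195 = 644.78526816 kJ m⁻²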